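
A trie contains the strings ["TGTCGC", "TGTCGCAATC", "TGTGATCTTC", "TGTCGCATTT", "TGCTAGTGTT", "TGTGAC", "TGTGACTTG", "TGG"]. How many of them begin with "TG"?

Walk to "TG"; the words in its subtree are exactly those with that prefix.
Words under "TG": TGCTAGTGTT, TGG, TGTCGC, TGTCGCAATC, TGTCGCATTT, TGTGAC, TGTGACTTG, TGTGATCTTC
Count: 8

8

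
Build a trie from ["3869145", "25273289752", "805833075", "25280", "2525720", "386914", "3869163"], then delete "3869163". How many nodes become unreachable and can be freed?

2

Walk "3869163" from the leaf back toward the root, removing each node that no remaining word uses.
The suffix "63" (2 nodes) is used only by "3869163"; the node for "38691" still has the child "4", so pruning stops there.
Nodes removed: 2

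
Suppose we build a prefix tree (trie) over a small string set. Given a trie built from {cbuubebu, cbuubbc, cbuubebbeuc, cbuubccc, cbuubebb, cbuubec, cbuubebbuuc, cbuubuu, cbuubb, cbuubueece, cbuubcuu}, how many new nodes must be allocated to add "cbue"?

Walking "cbue" from the root, the first 3 characters ("cbu") follow existing edges; "e" is the first miss.
So 4 − 3 = 1 new nodes.

1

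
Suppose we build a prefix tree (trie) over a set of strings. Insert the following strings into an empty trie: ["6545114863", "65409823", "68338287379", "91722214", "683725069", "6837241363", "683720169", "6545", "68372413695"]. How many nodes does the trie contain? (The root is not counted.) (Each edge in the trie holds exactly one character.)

Trace insertions, counting only characters that open a new branch:
  "6545114863" → 10 new (6, 5, 4, 5, 1, 1, 4, 8, 6, 3)
  "65409823" → prefix "654" already present; 5 new (0, 9, 8, 2, 3)
  "68338287379" → prefix "6" already present; 10 new (8, 3, 3, 8, 2, 8, 7, 3, 7, 9)
  "91722214" → 8 new (9, 1, 7, 2, 2, 2, 1, 4)
  "683725069" → prefix "683" already present; 6 new (7, 2, 5, 0, 6, 9)
  "6837241363" → prefix "68372" already present; 5 new (4, 1, 3, 6, 3)
  "683720169" → prefix "68372" already present; 4 new (0, 1, 6, 9)
  "6545" → prefix "6545" already present; 0 new (none)
  "68372413695" → prefix "683724136" already present; 2 new (9, 5)
Total nodes = 10 + 5 + 10 + 8 + 6 + 5 + 4 + 0 + 2 = 50

50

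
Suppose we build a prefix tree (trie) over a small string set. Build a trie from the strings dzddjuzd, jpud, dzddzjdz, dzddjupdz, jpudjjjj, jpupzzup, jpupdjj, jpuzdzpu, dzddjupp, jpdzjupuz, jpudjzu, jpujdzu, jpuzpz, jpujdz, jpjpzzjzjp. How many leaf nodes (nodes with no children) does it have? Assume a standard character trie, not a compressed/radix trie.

13

Leaves are exactly the stored words that no other stored word extends.
Those words: "dzddjupdz", "dzddjupp", "dzddjuzd", "dzddzjdz", "jpdzjupuz", "jpjpzzjzjp", "jpudjjjj", "jpudjzu", "jpujdzu", "jpupdjj", "jpupzzup", "jpuzdzpu", "jpuzpz"
Leaf count: 13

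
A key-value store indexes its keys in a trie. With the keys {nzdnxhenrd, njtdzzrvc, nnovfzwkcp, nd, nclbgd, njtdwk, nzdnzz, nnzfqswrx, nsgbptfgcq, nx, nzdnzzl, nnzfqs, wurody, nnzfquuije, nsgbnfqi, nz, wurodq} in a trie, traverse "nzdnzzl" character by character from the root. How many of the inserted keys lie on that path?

3

Check each prefix of "nzdnzzl" against the stored set — each match is an end-marker on the path.
Prefixes of the query that are stored words: "nz", "nzdnzz", "nzdnzzl"
Count: 3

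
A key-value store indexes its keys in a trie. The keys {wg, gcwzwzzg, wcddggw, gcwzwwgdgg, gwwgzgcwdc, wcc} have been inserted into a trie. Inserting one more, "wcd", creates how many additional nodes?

"wcd" is already a full path in the trie; only an end-marker is added.
No new nodes are needed: 0.

0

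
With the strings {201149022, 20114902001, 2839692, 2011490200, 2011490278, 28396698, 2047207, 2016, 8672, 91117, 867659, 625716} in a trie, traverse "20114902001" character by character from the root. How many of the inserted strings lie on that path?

Check each prefix of "20114902001" against the stored set — each match is an end-marker on the path.
Prefixes of the query that are stored words: "2011490200", "20114902001"
Count: 2

2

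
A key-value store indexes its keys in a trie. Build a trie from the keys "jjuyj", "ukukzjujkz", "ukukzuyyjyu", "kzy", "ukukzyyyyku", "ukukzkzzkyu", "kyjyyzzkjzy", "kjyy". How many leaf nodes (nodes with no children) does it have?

Leaves are exactly the stored words that no other stored word extends.
Those words: "jjuyj", "kjyy", "kyjyyzzkjzy", "kzy", "ukukzjujkz", "ukukzkzzkyu", "ukukzuyyjyu", "ukukzyyyyku"
Leaf count: 8

8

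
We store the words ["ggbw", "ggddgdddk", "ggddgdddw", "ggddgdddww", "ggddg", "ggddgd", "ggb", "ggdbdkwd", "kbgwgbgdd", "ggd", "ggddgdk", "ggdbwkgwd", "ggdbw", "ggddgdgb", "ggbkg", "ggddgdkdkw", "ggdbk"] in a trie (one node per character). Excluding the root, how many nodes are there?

41

For each word, the new-node count is its length minus the longest prefix already in the trie:
  "ggbw" → 4 new (g, g, b, w)
  "ggddgdddk" → prefix "gg" already present; 7 new (d, d, g, d, d, d, k)
  "ggddgdddw" → prefix "ggddgddd" already present; 1 new (w)
  "ggddgdddww" → prefix "ggddgdddw" already present; 1 new (w)
  "ggddg" → prefix "ggddg" already present; 0 new (none)
  "ggddgd" → prefix "ggddgd" already present; 0 new (none)
  "ggb" → prefix "ggb" already present; 0 new (none)
  "ggdbdkwd" → prefix "ggd" already present; 5 new (b, d, k, w, d)
  "kbgwgbgdd" → 9 new (k, b, g, w, g, b, g, d, d)
  "ggd" → prefix "ggd" already present; 0 new (none)
  "ggddgdk" → prefix "ggddgd" already present; 1 new (k)
  "ggdbwkgwd" → prefix "ggdb" already present; 5 new (w, k, g, w, d)
  "ggdbw" → prefix "ggdbw" already present; 0 new (none)
  "ggddgdgb" → prefix "ggddgd" already present; 2 new (g, b)
  "ggbkg" → prefix "ggb" already present; 2 new (k, g)
  "ggddgdkdkw" → prefix "ggddgdk" already present; 3 new (d, k, w)
  "ggdbk" → prefix "ggdb" already present; 1 new (k)
Total nodes = 4 + 7 + 1 + 1 + 0 + 0 + 0 + 5 + 9 + 0 + 1 + 5 + 0 + 2 + 2 + 3 + 1 = 41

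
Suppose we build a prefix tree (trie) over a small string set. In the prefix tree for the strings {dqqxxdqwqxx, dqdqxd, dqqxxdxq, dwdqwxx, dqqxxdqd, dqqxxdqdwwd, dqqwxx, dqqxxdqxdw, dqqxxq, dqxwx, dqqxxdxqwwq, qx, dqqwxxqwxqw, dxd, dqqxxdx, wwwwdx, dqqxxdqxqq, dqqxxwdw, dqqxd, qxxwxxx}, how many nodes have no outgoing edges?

Leaves are exactly the stored words that no other stored word extends.
Those words: "dqdqxd", "dqqwxxqwxqw", "dqqxd", "dqqxxdqdwwd", "dqqxxdqwqxx", "dqqxxdqxdw", "dqqxxdqxqq", "dqqxxdxqwwq", "dqqxxq", "dqqxxwdw", "dqxwx", "dwdqwxx", "dxd", "qxxwxxx", "wwwwdx"
Leaf count: 15

15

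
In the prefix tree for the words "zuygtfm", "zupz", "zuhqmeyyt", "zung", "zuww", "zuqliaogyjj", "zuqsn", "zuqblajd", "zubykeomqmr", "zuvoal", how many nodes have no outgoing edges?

Leaves are exactly the stored words that no other stored word extends.
Those words: "zubykeomqmr", "zuhqmeyyt", "zung", "zupz", "zuqblajd", "zuqliaogyjj", "zuqsn", "zuvoal", "zuww", "zuygtfm"
Leaf count: 10

10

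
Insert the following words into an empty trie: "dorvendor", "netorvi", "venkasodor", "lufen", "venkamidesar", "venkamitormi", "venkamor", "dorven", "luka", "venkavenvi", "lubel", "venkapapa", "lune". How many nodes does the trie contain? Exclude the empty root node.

61

For each word, the new-node count is its length minus the longest prefix already in the trie:
  "dorvendor" → 9 new (d, o, r, v, e, n, d, o, r)
  "netorvi" → 7 new (n, e, t, o, r, v, i)
  "venkasodor" → 10 new (v, e, n, k, a, s, o, d, o, r)
  "lufen" → 5 new (l, u, f, e, n)
  "venkamidesar" → prefix "venka" already present; 7 new (m, i, d, e, s, a, r)
  "venkamitormi" → prefix "venkami" already present; 5 new (t, o, r, m, i)
  "venkamor" → prefix "venkam" already present; 2 new (o, r)
  "dorven" → prefix "dorven" already present; 0 new (none)
  "luka" → prefix "lu" already present; 2 new (k, a)
  "venkavenvi" → prefix "venka" already present; 5 new (v, e, n, v, i)
  "lubel" → prefix "lu" already present; 3 new (b, e, l)
  "venkapapa" → prefix "venka" already present; 4 new (p, a, p, a)
  "lune" → prefix "lu" already present; 2 new (n, e)
Total nodes = 9 + 7 + 10 + 5 + 7 + 5 + 2 + 0 + 2 + 5 + 3 + 4 + 2 = 61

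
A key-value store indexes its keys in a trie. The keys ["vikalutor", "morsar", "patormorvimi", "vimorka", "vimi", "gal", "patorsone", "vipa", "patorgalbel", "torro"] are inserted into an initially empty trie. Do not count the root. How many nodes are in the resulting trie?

Trace insertions, counting only characters that open a new branch:
  "vikalutor" → 9 new (v, i, k, a, l, u, t, o, r)
  "morsar" → 6 new (m, o, r, s, a, r)
  "patormorvimi" → 12 new (p, a, t, o, r, m, o, r, v, i, m, i)
  "vimorka" → prefix "vi" already present; 5 new (m, o, r, k, a)
  "vimi" → prefix "vim" already present; 1 new (i)
  "gal" → 3 new (g, a, l)
  "patorsone" → prefix "pator" already present; 4 new (s, o, n, e)
  "vipa" → prefix "vi" already present; 2 new (p, a)
  "patorgalbel" → prefix "pator" already present; 6 new (g, a, l, b, e, l)
  "torro" → 5 new (t, o, r, r, o)
Total nodes = 9 + 6 + 12 + 5 + 1 + 3 + 4 + 2 + 6 + 5 = 53

53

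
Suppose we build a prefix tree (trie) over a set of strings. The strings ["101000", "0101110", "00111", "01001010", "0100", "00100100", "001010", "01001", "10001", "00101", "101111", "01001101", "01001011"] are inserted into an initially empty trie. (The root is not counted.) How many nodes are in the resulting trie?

Insert word by word; a character creates a node only if that edge doesn't already exist:
  "101000" → 6 new (1, 0, 1, 0, 0, 0)
  "0101110" → 7 new (0, 1, 0, 1, 1, 1, 0)
  "00111" → prefix "0" already present; 4 new (0, 1, 1, 1)
  "01001010" → prefix "010" already present; 5 new (0, 1, 0, 1, 0)
  "0100" → prefix "0100" already present; 0 new (none)
  "00100100" → prefix "001" already present; 5 new (0, 0, 1, 0, 0)
  "001010" → prefix "0010" already present; 2 new (1, 0)
  "01001" → prefix "01001" already present; 0 new (none)
  "10001" → prefix "10" already present; 3 new (0, 0, 1)
  "00101" → prefix "00101" already present; 0 new (none)
  "101111" → prefix "101" already present; 3 new (1, 1, 1)
  "01001101" → prefix "01001" already present; 3 new (1, 0, 1)
  "01001011" → prefix "0100101" already present; 1 new (1)
Total nodes = 6 + 7 + 4 + 5 + 0 + 5 + 2 + 0 + 3 + 0 + 3 + 3 + 1 = 39

39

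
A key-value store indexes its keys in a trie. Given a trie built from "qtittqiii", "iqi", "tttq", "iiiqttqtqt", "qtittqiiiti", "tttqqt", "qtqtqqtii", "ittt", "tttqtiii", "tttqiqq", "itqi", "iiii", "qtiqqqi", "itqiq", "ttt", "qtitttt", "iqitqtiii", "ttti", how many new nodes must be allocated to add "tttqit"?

1

The longest prefix of "tttqit" already in the trie is "tttqi" (length 5).
So 6 − 5 = 1 new nodes.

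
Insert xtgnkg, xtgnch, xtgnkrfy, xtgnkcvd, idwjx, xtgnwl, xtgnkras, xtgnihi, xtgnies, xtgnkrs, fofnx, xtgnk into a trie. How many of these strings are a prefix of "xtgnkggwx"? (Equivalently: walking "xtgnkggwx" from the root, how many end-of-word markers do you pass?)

2

Check each prefix of "xtgnkggwx" against the stored set — each match is an end-marker on the path.
Prefixes of the query that are stored words: "xtgnk", "xtgnkg"
Count: 2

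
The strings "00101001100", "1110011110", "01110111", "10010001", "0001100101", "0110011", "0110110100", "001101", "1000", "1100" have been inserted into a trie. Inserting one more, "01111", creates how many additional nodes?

1

The longest prefix of "01111" already in the trie is "0111" (length 4).
So 5 − 4 = 1 new nodes.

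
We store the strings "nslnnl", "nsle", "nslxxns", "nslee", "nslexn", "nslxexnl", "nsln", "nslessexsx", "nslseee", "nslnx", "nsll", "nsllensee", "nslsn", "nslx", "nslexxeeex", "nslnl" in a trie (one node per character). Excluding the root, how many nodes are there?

42

For each word, the new-node count is its length minus the longest prefix already in the trie:
  "nslnnl" → 6 new (n, s, l, n, n, l)
  "nsle" → prefix "nsl" already present; 1 new (e)
  "nslxxns" → prefix "nsl" already present; 4 new (x, x, n, s)
  "nslee" → prefix "nsle" already present; 1 new (e)
  "nslexn" → prefix "nsle" already present; 2 new (x, n)
  "nslxexnl" → prefix "nslx" already present; 4 new (e, x, n, l)
  "nsln" → prefix "nsln" already present; 0 new (none)
  "nslessexsx" → prefix "nsle" already present; 6 new (s, s, e, x, s, x)
  "nslseee" → prefix "nsl" already present; 4 new (s, e, e, e)
  "nslnx" → prefix "nsln" already present; 1 new (x)
  "nsll" → prefix "nsl" already present; 1 new (l)
  "nsllensee" → prefix "nsll" already present; 5 new (e, n, s, e, e)
  "nslsn" → prefix "nsls" already present; 1 new (n)
  "nslx" → prefix "nslx" already present; 0 new (none)
  "nslexxeeex" → prefix "nslex" already present; 5 new (x, e, e, e, x)
  "nslnl" → prefix "nsln" already present; 1 new (l)
Total nodes = 6 + 1 + 4 + 1 + 2 + 4 + 0 + 6 + 4 + 1 + 1 + 5 + 1 + 0 + 5 + 1 = 42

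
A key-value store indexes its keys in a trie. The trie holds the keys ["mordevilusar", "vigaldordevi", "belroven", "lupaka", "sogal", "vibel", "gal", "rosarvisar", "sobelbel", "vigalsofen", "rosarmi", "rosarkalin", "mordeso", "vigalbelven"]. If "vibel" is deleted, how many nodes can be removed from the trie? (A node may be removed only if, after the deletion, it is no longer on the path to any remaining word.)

3

Walk "vibel" from the leaf back toward the root, removing each node that no remaining word uses.
The suffix "bel" (3 nodes) is used only by "vibel"; the node for "vi" still has the child "g", so pruning stops there.
Nodes removed: 3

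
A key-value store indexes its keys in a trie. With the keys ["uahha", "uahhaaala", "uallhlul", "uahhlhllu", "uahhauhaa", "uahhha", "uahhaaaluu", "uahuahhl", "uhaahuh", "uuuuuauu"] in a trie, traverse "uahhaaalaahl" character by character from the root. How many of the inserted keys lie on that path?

2

Walk "uahhaaalaahl" from the root; an end-of-word marker is hit whenever a stored word is a prefix of "uahhaaalaahl".
Prefixes of the query that are stored words: "uahha", "uahhaaala"
Count: 2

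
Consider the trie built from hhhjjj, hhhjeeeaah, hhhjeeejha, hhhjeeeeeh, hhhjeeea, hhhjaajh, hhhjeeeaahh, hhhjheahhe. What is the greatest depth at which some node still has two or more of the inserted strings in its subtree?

The deepest shared node is where two words last agree before diverging.
"hhhjeeeaah" and "hhhjeeeaahh" agree on "hhhjeeeaah" (10 characters) before diverging; nothing deeper is shared.
Longest shared-prefix length: 10

10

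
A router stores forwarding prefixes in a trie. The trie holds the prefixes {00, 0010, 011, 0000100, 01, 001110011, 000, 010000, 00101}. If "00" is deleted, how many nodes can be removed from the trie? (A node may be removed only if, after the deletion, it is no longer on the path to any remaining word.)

0

After clearing the end-marker at "00", prune upward until reaching a node still needed by another word.
Every node on "00" is still needed (e.g. by "0010"), so nothing is freed.
Nodes removed: 0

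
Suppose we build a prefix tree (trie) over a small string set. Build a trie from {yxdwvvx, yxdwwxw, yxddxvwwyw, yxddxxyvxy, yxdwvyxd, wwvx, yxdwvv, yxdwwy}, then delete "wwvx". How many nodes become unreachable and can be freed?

4

After clearing the end-marker at "wwvx", prune upward until reaching a node still needed by another word.
No other word shares any prefix with "wwvx", so all 4 of its nodes go.
Nodes removed: 4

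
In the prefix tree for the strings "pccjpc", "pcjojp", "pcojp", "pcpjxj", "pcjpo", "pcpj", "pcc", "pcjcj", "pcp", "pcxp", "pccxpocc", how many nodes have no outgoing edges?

8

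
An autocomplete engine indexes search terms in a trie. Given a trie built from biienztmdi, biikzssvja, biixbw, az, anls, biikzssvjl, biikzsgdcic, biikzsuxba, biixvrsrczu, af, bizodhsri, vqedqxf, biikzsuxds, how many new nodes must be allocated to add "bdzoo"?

4

"b" is already a path in the trie; the remaining "dzoo" must be added.
So 5 − 1 = 4 new nodes.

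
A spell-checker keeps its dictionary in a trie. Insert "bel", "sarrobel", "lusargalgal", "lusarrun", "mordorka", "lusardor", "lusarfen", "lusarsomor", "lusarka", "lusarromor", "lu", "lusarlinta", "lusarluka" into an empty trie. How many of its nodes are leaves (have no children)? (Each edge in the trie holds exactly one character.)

A leaf is a node with no children — equivalently, the end of a word that is not a proper prefix of any other stored word.
Those words: "bel", "lusardor", "lusarfen", "lusargalgal", "lusarka", "lusarlinta", "lusarluka", "lusarromor", "lusarrun", "lusarsomor", "mordorka", "sarrobel"
Leaf count: 12

12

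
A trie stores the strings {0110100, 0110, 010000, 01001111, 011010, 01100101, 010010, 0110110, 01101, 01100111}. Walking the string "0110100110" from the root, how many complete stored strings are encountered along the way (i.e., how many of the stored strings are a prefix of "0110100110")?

Check each prefix of "0110100110" against the stored set — each match is an end-marker on the path.
Prefixes of the query that are stored words: "0110", "01101", "011010", "0110100"
Count: 4

4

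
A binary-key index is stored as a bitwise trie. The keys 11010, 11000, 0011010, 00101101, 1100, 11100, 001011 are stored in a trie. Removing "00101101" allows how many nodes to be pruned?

2

After clearing the end-marker at "00101101", prune upward until reaching a node still needed by another word.
The suffix "01" (2 nodes) is used only by "00101101"; "001011" is itself a stored word, so pruning stops there.
Nodes removed: 2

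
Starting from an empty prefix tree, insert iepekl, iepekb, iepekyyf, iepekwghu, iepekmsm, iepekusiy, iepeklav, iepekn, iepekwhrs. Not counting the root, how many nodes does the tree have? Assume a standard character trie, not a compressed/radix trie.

Trace insertions, counting only characters that open a new branch:
  "iepekl" → 6 new (i, e, p, e, k, l)
  "iepekb" → prefix "iepek" already present; 1 new (b)
  "iepekyyf" → prefix "iepek" already present; 3 new (y, y, f)
  "iepekwghu" → prefix "iepek" already present; 4 new (w, g, h, u)
  "iepekmsm" → prefix "iepek" already present; 3 new (m, s, m)
  "iepekusiy" → prefix "iepek" already present; 4 new (u, s, i, y)
  "iepeklav" → prefix "iepekl" already present; 2 new (a, v)
  "iepekn" → prefix "iepek" already present; 1 new (n)
  "iepekwhrs" → prefix "iepekw" already present; 3 new (h, r, s)
Total nodes = 6 + 1 + 3 + 4 + 3 + 4 + 2 + 1 + 3 = 27

27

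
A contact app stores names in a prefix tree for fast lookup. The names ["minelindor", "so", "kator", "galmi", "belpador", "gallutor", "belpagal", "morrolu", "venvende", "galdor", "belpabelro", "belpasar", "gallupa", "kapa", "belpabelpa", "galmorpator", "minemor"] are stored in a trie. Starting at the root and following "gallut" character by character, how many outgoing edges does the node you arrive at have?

Follow the path "gallut" to its node, then look at its outgoing edges.
Characters that immediately follow "gallut" among the stored strings: {o}.
That node has 1 child edge.

1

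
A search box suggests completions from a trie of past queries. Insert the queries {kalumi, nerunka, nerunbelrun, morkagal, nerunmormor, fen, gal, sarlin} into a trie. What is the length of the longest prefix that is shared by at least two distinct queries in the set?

5

Look for the deepest trie node that still has at least two words in its subtree.
"nerunbelrun" and "nerunka" agree on "nerun" (5 characters) before diverging; nothing deeper is shared.
Longest shared-prefix length: 5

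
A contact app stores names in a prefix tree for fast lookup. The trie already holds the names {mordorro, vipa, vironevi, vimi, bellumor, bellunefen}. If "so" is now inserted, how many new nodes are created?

No existing word starts with "s", so every character of "so" needs a new node.
2 − 0 = 2 new nodes.

2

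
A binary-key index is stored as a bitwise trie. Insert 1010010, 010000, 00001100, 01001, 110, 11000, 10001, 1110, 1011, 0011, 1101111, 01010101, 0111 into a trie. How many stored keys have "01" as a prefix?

Filter for entries beginning with "01":
Matches: "010000", "01001", "01010101", "0111"
Count: 4

4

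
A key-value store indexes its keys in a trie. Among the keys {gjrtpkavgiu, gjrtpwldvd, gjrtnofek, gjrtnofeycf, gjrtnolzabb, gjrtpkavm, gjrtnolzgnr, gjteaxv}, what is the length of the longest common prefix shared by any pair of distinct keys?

Look for the deepest trie node that still has at least two words in its subtree.
"gjrtnofek" and "gjrtnofeycf" agree on "gjrtnofe" (8 characters) before diverging; nothing deeper is shared.
Longest shared-prefix length: 8

8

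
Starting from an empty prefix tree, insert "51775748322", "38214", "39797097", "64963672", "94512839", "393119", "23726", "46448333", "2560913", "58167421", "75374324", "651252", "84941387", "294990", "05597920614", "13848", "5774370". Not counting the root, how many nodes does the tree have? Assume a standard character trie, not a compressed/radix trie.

117

Trace insertions, counting only characters that open a new branch:
  "51775748322" → 11 new (5, 1, 7, 7, 5, 7, 4, 8, 3, 2, 2)
  "38214" → 5 new (3, 8, 2, 1, 4)
  "39797097" → prefix "3" already present; 7 new (9, 7, 9, 7, 0, 9, 7)
  "64963672" → 8 new (6, 4, 9, 6, 3, 6, 7, 2)
  "94512839" → 8 new (9, 4, 5, 1, 2, 8, 3, 9)
  "393119" → prefix "39" already present; 4 new (3, 1, 1, 9)
  "23726" → 5 new (2, 3, 7, 2, 6)
  "46448333" → 8 new (4, 6, 4, 4, 8, 3, 3, 3)
  "2560913" → prefix "2" already present; 6 new (5, 6, 0, 9, 1, 3)
  "58167421" → prefix "5" already present; 7 new (8, 1, 6, 7, 4, 2, 1)
  "75374324" → 8 new (7, 5, 3, 7, 4, 3, 2, 4)
  "651252" → prefix "6" already present; 5 new (5, 1, 2, 5, 2)
  "84941387" → 8 new (8, 4, 9, 4, 1, 3, 8, 7)
  "294990" → prefix "2" already present; 5 new (9, 4, 9, 9, 0)
  "05597920614" → 11 new (0, 5, 5, 9, 7, 9, 2, 0, 6, 1, 4)
  "13848" → 5 new (1, 3, 8, 4, 8)
  "5774370" → prefix "5" already present; 6 new (7, 7, 4, 3, 7, 0)
Total nodes = 11 + 5 + 7 + 8 + 8 + 4 + 5 + 8 + 6 + 7 + 8 + 5 + 8 + 5 + 11 + 5 + 6 = 117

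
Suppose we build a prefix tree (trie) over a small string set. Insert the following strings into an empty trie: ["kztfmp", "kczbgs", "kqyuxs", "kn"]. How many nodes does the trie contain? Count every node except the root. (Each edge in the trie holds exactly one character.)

17

Trace insertions, counting only characters that open a new branch:
  "kztfmp" → 6 new (k, z, t, f, m, p)
  "kczbgs" → prefix "k" already present; 5 new (c, z, b, g, s)
  "kqyuxs" → prefix "k" already present; 5 new (q, y, u, x, s)
  "kn" → prefix "k" already present; 1 new (n)
Total nodes = 6 + 5 + 5 + 1 = 17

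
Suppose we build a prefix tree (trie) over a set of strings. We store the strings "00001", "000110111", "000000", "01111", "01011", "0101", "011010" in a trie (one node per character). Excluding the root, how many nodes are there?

23

Trie structure (* marks end of a word):
(root)
└─ 0
   ├─ 0
   │  └─ 0
   │     ├─ 0
   │     │  ├─ 0
   │     │  │  └─ 0 *
   │     │  └─ 1 *
   │     └─ 1
   │        └─ 1
   │           └─ 0
   │              └─ 1
   │                 └─ 1
   │                    └─ 1 *
   └─ 1
      ├─ 0
      │  └─ 1 *
      │     └─ 1 *
      └─ 1
         ├─ 0
         │  └─ 1
         │     └─ 0 *
         └─ 1
            └─ 1 *
Counting every labelled node above: 23.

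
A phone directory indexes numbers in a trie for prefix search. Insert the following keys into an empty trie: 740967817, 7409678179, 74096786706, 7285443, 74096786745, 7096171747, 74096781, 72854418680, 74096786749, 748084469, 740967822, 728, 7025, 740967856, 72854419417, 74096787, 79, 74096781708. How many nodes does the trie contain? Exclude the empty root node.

58

Trace insertions, counting only characters that open a new branch:
  "740967817" → 9 new (7, 4, 0, 9, 6, 7, 8, 1, 7)
  "7409678179" → prefix "740967817" already present; 1 new (9)
  "74096786706" → prefix "7409678" already present; 4 new (6, 7, 0, 6)
  "7285443" → prefix "7" already present; 6 new (2, 8, 5, 4, 4, 3)
  "74096786745" → prefix "740967867" already present; 2 new (4, 5)
  "7096171747" → prefix "7" already present; 9 new (0, 9, 6, 1, 7, 1, 7, 4, 7)
  "74096781" → prefix "74096781" already present; 0 new (none)
  "72854418680" → prefix "728544" already present; 5 new (1, 8, 6, 8, 0)
  "74096786749" → prefix "7409678674" already present; 1 new (9)
  "748084469" → prefix "74" already present; 7 new (8, 0, 8, 4, 4, 6, 9)
  "740967822" → prefix "7409678" already present; 2 new (2, 2)
  "728" → prefix "728" already present; 0 new (none)
  "7025" → prefix "70" already present; 2 new (2, 5)
  "740967856" → prefix "7409678" already present; 2 new (5, 6)
  "72854419417" → prefix "7285441" already present; 4 new (9, 4, 1, 7)
  "74096787" → prefix "7409678" already present; 1 new (7)
  "79" → prefix "7" already present; 1 new (9)
  "74096781708" → prefix "740967817" already present; 2 new (0, 8)
Total nodes = 9 + 1 + 4 + 6 + 2 + 9 + 0 + 5 + 1 + 7 + 2 + 0 + 2 + 2 + 4 + 1 + 1 + 2 = 58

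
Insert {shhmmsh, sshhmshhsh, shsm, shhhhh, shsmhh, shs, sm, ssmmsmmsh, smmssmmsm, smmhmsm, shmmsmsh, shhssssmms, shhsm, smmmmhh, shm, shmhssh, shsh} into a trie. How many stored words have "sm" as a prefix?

Traverse to the node for "sm", then collect every word in that subtree.
Matches: "sm", "smmhmsm", "smmmmhh", "smmssmmsm"
Count: 4

4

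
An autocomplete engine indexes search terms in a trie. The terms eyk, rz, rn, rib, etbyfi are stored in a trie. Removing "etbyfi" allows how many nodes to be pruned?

5

A node on "etbyfi"'s path can go only if nothing else ends at it or branches off below it.
The suffix "tbyfi" (5 nodes) is used only by "etbyfi"; the node for "e" still has the child "y", so pruning stops there.
Nodes removed: 5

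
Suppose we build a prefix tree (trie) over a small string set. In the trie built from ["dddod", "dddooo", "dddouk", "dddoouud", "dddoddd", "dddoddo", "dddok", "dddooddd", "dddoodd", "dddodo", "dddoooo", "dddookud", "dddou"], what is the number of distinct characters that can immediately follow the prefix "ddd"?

The children of the "ddd" node are the distinct next characters among strings starting with "ddd".
Characters that immediately follow "ddd" among the stored strings: {o}.
That node has 1 child edge.

1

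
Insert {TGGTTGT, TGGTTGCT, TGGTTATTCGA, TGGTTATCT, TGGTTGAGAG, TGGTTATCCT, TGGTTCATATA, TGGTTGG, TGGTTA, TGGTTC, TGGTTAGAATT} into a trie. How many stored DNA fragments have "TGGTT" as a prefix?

11

Filter for entries beginning with "TGGTT":
Words under "TGGTT": TGGTTA, TGGTTAGAATT, TGGTTATCCT, TGGTTATCT, TGGTTATTCGA, TGGTTC, TGGTTCATATA, TGGTTGAGAG, TGGTTGCT, TGGTTGG, TGGTTGT
Count: 11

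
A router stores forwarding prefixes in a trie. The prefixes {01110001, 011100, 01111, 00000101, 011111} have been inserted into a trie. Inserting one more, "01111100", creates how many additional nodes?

2

The longest prefix of "01111100" already in the trie is "011111" (length 6).
So 8 − 6 = 2 new nodes.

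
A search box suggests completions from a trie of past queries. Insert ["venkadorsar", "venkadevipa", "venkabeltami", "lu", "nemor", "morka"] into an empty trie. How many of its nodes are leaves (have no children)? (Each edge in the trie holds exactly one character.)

Leaves are exactly the stored words that no other stored word extends.
Those words: "lu", "morka", "nemor", "venkabeltami", "venkadevipa", "venkadorsar"
Leaf count: 6

6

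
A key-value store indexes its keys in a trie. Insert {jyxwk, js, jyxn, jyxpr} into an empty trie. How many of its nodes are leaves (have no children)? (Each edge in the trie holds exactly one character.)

4

Leaves are exactly the stored words that no other stored word extends.
Those words: "js", "jyxn", "jyxpr", "jyxwk"
Leaf count: 4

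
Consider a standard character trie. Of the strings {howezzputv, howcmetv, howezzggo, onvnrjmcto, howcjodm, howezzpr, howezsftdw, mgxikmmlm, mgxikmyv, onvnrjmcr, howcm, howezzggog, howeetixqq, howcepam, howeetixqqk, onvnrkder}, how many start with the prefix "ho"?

11

Walk to "ho"; the words in its subtree are exactly those with that prefix.
Words under "ho": howcepam, howcjodm, howcm, howcmetv, howeetixqq, howeetixqqk, howezsftdw, howezzggo, howezzggog, howezzpr, howezzputv
Count: 11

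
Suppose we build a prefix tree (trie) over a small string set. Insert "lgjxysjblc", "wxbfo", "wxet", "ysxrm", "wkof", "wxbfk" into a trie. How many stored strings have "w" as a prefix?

Traverse to the node for "w", then collect every word in that subtree.
Matches: "wkof", "wxbfk", "wxbfo", "wxet"
Count: 4

4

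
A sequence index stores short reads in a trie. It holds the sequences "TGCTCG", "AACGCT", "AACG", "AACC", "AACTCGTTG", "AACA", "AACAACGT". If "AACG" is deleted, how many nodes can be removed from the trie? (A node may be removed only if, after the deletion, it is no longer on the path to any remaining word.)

After clearing the end-marker at "AACG", prune upward until reaching a node still needed by another word.
Every node on "AACG" is still needed (e.g. by "AACGCT"), so nothing is freed.
Nodes removed: 0

0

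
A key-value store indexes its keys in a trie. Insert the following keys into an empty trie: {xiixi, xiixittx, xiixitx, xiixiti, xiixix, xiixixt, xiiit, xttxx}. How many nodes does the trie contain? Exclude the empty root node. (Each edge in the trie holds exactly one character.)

For each word, the new-node count is its length minus the longest prefix already in the trie:
  "xiixi" → 5 new (x, i, i, x, i)
  "xiixittx" → prefix "xiixi" already present; 3 new (t, t, x)
  "xiixitx" → prefix "xiixit" already present; 1 new (x)
  "xiixiti" → prefix "xiixit" already present; 1 new (i)
  "xiixix" → prefix "xiixi" already present; 1 new (x)
  "xiixixt" → prefix "xiixix" already present; 1 new (t)
  "xiiit" → prefix "xii" already present; 2 new (i, t)
  "xttxx" → prefix "x" already present; 4 new (t, t, x, x)
Total nodes = 5 + 3 + 1 + 1 + 1 + 1 + 2 + 4 = 18

18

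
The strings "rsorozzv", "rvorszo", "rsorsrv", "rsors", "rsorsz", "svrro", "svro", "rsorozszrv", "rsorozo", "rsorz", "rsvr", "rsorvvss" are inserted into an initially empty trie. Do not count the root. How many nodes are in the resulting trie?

36

Insert word by word; a character creates a node only if that edge doesn't already exist:
  "rsorozzv" → 8 new (r, s, o, r, o, z, z, v)
  "rvorszo" → prefix "r" already present; 6 new (v, o, r, s, z, o)
  "rsorsrv" → prefix "rsor" already present; 3 new (s, r, v)
  "rsors" → prefix "rsors" already present; 0 new (none)
  "rsorsz" → prefix "rsors" already present; 1 new (z)
  "svrro" → 5 new (s, v, r, r, o)
  "svro" → prefix "svr" already present; 1 new (o)
  "rsorozszrv" → prefix "rsoroz" already present; 4 new (s, z, r, v)
  "rsorozo" → prefix "rsoroz" already present; 1 new (o)
  "rsorz" → prefix "rsor" already present; 1 new (z)
  "rsvr" → prefix "rs" already present; 2 new (v, r)
  "rsorvvss" → prefix "rsor" already present; 4 new (v, v, s, s)
Total nodes = 8 + 6 + 3 + 0 + 1 + 5 + 1 + 4 + 1 + 1 + 2 + 4 = 36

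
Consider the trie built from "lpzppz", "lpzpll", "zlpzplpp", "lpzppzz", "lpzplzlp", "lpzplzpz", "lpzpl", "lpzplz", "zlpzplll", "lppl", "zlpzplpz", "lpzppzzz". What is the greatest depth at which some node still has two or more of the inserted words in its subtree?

Look for the deepest trie node that still has at least two words in its subtree.
e.g. "lpzppzz" and "lpzppzzz" share the prefix "lpzppzz" of length 7; no pair shares a longer one.
Longest shared-prefix length: 7

7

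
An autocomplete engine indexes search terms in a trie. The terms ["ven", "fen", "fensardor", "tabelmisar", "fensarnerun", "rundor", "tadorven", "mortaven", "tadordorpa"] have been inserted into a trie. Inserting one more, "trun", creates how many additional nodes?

3

The longest prefix of "trun" already in the trie is "t" (length 1).
Each of the 3 remaining characters creates one node.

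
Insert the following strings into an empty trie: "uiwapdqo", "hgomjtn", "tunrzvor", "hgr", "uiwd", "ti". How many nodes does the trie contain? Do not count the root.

Trie structure (* marks end of a word):
(root)
├─ h
│  └─ g
│     ├─ o
│     │  └─ m
│     │     └─ j
│     │        └─ t
│     │           └─ n *
│     └─ r *
├─ t
│  ├─ i *
│  └─ u
│     └─ n
│        └─ r
│           └─ z
│              └─ v
│                 └─ o
│                    └─ r *
└─ u
   └─ i
      └─ w
         ├─ a
         │  └─ p
         │     └─ d
         │        └─ q
         │           └─ o *
         └─ d *
Counting every labelled node above: 26.

26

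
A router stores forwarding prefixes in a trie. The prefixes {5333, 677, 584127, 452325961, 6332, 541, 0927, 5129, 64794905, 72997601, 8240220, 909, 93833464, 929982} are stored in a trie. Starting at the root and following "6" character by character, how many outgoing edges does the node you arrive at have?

Walk "6" from the root, arriving at one node.
Distinct next characters after "6": 3, 4, 7.
That node has 3 child edges.

3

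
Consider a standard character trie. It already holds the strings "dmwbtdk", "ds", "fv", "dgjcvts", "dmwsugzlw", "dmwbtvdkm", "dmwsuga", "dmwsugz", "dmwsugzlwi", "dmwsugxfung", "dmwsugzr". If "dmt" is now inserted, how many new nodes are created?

1

The longest prefix of "dmt" already in the trie is "dm" (length 2).
Each of the 1 remaining characters creates one node.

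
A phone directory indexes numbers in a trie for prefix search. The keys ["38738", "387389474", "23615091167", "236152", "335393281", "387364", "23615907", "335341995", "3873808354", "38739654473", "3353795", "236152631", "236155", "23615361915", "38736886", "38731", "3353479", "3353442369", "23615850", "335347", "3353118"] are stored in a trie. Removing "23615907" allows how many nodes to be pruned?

3

Walk "23615907" from the leaf back toward the root, removing each node that no remaining word uses.
The suffix "907" (3 nodes) is used only by "23615907"; the node for "23615" still has the child "0", so pruning stops there.
Nodes removed: 3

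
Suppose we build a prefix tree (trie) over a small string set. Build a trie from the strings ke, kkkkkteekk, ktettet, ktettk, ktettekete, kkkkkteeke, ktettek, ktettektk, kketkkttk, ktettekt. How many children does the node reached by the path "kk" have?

2

Follow the path "kk" to its node, then look at its outgoing edges.
Characters that immediately follow "kk" among the stored strings: {e, k}.
That node has 2 child edges.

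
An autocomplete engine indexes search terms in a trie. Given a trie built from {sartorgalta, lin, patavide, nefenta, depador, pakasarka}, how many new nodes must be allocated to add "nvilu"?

4

Walking "nvilu" from the root, the first 1 characters ("n") follow existing edges; "v" is the first miss.
New nodes needed: |"nvilu"| − 1 = 5 − 1 = 4.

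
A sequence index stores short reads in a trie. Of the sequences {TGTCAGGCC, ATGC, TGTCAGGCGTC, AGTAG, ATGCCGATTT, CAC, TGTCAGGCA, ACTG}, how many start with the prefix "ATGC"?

Filter for entries beginning with "ATGC":
Words under "ATGC": ATGC, ATGCCGATTT
Count: 2

2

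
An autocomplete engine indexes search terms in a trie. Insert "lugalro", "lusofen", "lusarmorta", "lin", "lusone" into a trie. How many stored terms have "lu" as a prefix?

Walk to "lu"; the words in its subtree are exactly those with that prefix.
Words under "lu": lugalro, lusarmorta, lusofen, lusone
Count: 4

4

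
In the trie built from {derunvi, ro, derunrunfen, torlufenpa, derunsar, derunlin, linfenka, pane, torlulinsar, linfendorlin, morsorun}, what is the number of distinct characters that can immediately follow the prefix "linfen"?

2

Follow the path "linfen" to its node, then look at its outgoing edges.
Characters that immediately follow "linfen" among the stored strings: {d, k}.
That node has 2 child edges.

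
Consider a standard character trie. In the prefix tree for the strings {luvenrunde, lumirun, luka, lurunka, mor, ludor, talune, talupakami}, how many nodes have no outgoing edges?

8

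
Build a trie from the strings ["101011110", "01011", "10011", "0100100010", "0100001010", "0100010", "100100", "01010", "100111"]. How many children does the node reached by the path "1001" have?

Follow the path "1001" to its node, then look at its outgoing edges.
Characters that immediately follow "1001" among the stored strings: {0, 1}.
That node has 2 child edges.

2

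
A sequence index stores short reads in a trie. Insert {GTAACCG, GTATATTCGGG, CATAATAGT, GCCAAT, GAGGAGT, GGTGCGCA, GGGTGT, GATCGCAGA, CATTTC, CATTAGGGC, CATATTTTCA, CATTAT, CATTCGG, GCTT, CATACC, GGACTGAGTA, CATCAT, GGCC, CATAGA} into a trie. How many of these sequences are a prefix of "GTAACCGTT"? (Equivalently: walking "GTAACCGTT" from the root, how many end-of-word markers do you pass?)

1

Check each prefix of "GTAACCGTT" against the stored set — each match is an end-marker on the path.
Prefixes of the query that are stored words: "GTAACCG"
Count: 1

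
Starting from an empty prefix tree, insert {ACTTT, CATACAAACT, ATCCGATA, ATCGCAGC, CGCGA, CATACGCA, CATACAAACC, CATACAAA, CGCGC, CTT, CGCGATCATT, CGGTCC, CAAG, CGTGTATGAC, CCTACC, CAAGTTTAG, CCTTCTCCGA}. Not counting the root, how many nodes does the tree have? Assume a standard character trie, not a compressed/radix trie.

Insert word by word; a character creates a node only if that edge doesn't already exist:
  "ACTTT" → 5 new (A, C, T, T, T)
  "CATACAAACT" → 10 new (C, A, T, A, C, A, A, A, C, T)
  "ATCCGATA" → prefix "A" already present; 7 new (T, C, C, G, A, T, A)
  "ATCGCAGC" → prefix "ATC" already present; 5 new (G, C, A, G, C)
  "CGCGA" → prefix "C" already present; 4 new (G, C, G, A)
  "CATACGCA" → prefix "CATAC" already present; 3 new (G, C, A)
  "CATACAAACC" → prefix "CATACAAAC" already present; 1 new (C)
  "CATACAAA" → prefix "CATACAAA" already present; 0 new (none)
  "CGCGC" → prefix "CGCG" already present; 1 new (C)
  "CTT" → prefix "C" already present; 2 new (T, T)
  "CGCGATCATT" → prefix "CGCGA" already present; 5 new (T, C, A, T, T)
  "CGGTCC" → prefix "CG" already present; 4 new (G, T, C, C)
  "CAAG" → prefix "CA" already present; 2 new (A, G)
  "CGTGTATGAC" → prefix "CG" already present; 8 new (T, G, T, A, T, G, A, C)
  "CCTACC" → prefix "C" already present; 5 new (C, T, A, C, C)
  "CAAGTTTAG" → prefix "CAAG" already present; 5 new (T, T, T, A, G)
  "CCTTCTCCGA" → prefix "CCT" already present; 7 new (T, C, T, C, C, G, A)
Total nodes = 5 + 10 + 7 + 5 + 4 + 3 + 1 + 0 + 1 + 2 + 5 + 4 + 2 + 8 + 5 + 5 + 7 = 74

74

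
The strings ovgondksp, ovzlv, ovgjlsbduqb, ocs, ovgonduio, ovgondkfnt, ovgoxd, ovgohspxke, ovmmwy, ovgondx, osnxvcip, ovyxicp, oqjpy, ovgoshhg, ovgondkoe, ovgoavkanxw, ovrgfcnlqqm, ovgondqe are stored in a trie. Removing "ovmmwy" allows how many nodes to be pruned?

After clearing the end-marker at "ovmmwy", prune upward until reaching a node still needed by another word.
The suffix "mmwy" (4 nodes) is used only by "ovmmwy"; the node for "ov" still has the child "g", so pruning stops there.
Nodes removed: 4

4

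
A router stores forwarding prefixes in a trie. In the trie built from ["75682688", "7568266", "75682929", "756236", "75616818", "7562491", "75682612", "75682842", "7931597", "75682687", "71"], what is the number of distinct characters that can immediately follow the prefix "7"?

Follow the path "7" to its node, then look at its outgoing edges.
Characters that immediately follow "7" among the stored strings: {1, 5, 9}.
That node has 3 child edges.

3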